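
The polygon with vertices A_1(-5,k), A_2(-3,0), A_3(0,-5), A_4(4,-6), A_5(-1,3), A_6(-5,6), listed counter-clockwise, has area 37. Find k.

The doubled signed area Σ (x_i y_{i+1} − x_{i+1} y_i) is linear in k.
With k=0 it equals 80; the coefficient of k is -2 (from the two edges through A_1).
So -2·k + 80 = 2·37 = 74 ⇒ k = 3.

3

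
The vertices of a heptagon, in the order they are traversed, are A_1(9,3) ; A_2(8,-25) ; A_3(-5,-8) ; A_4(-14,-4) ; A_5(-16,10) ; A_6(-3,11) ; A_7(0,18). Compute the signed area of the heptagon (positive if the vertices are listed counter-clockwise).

Σ = (-249) + (-189) + (-92) + (-204) + (-146) + (-54) + (-162) = -1096
Signed area = Σ/2 = -548 (negative ⇒ clockwise traversal).

-548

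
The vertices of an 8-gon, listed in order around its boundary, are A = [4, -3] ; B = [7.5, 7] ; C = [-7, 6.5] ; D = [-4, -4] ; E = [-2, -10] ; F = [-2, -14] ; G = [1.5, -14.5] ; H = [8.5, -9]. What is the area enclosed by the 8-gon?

Apply the surveyor's formula: 2A = Σ (x_i·y_{i+1} − x_{i+1}·y_i), indices taken mod 8.
A→B: (4)(7) − (7.5)(-3) = 50.5
B→C: (7.5)(6.5) − (-7)(7) = 97.75
C→D: (-7)(-4) − (-4)(6.5) = 54
D→E: (-4)(-10) − (-2)(-4) = 32
E→F: (-2)(-14) − (-2)(-10) = 8
F→G: (-2)(-14.5) − (1.5)(-14) = 50
G→H: (1.5)(-9) − (8.5)(-14.5) = 109.75
H→A: (8.5)(-3) − (4)(-9) = 10.5
Σ = 412.5
Area = |Σ|/2 = 206.25.

206.25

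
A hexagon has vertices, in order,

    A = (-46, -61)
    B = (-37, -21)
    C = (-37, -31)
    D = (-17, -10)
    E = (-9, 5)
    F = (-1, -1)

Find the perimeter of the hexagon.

|AB| = √((9)² + (40)²) = √1681 = 41
|BC| = √((0)² + (-10)²) = √100 = 10
|CD| = √((20)² + (21)²) = √841 = 29
|DE| = √((8)² + (15)²) = √289 = 17
|EF| = √((8)² + (-6)²) = √100 = 10
|FA| = √((-45)² + (-60)²) = √5625 = 75
Perimeter = 41 + 10 + 29 + 17 + 10 + 75 = 182.

182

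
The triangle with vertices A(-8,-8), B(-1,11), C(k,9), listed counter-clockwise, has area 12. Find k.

Write out the shoelace sum; only the two edges meeting at C involve k:
2·Area = [((-1)·9 − k·11) + (k·(-8) − (-8)·9)] + -96
       = -19·k + -33 = 24
⇒ k = -3.

-3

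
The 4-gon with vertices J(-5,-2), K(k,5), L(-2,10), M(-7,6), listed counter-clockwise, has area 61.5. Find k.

3

Write out the shoelace sum; only the two edges meeting at K involve k:
2·Area = [((-5)·5 − k·(-2)) + (k·10 − (-2)·5)] + 102
       = 12·k + 87 = 123
⇒ k = 3.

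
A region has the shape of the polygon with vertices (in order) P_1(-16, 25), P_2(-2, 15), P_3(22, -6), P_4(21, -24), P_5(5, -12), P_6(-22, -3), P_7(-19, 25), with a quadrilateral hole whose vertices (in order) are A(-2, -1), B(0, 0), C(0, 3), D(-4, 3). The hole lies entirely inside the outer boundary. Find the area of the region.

990.5

Outer boundary:
Apply the surveyor's formula: 2A = Σ (x_i·y_{i+1} − x_{i+1}·y_i), indices taken mod 7.
Cross-terms: -190, -318, -402, -132, -279, -607, -75  ⇒  Σ = -2003
Area = |Σ|/2 = 1001.5.
Hole:
Cross-terms: 0, 0, 12, 10  ⇒  Σ = 22
Area = |Σ|/2 = 11.
Net area = 1001.5 − 11 = 990.5.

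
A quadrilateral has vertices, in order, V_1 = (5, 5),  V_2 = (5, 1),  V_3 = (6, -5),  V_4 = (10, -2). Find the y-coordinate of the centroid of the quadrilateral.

Apply Gauss's area formula. First the cross-terms c_i = x_i·y_{i+1} − x_{i+1}·y_i:
  -20, -31, 38, 60  ⇒  2A = 47, A = 23.5.
Then Σ (y_i + y_{i+1})·c_i = -82, so ȳ = -82 / (6·23.5) = -82/141.

-82/141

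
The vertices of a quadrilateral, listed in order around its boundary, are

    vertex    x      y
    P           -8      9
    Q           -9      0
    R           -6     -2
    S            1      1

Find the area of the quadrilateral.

Σ = (81) + (18) + (-4) + (17) = 112
Area = |Σ|/2 = 56.

56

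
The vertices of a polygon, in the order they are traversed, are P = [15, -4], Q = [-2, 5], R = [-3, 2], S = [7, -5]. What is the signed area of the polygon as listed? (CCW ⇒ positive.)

Cross-terms: 67, 11, 1, 47  ⇒  Σ = 126
Signed area = Σ/2 = 63 (positive ⇒ counter-clockwise traversal).

63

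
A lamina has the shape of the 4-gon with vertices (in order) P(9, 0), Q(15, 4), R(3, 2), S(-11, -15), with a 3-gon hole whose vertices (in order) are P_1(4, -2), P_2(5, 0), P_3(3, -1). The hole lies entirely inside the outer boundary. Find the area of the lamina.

81.5

Outer boundary:
Cross-terms: 36, 18, -23, 135  ⇒  Σ = 166
Area = |Σ|/2 = 83.
Hole:
Apply the shoelace formula: 2A = Σ (x_i·y_{i+1} − x_{i+1}·y_i), indices taken mod 3.
Σ = (10) + (-5) + (-2) = 3
Area = |Σ|/2 = 1.5.
Net area = 83 − 1.5 = 81.5.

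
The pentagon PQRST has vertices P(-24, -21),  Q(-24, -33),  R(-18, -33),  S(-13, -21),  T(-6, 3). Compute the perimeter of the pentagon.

|PQ| = √((0)² + (-12)²) = √144 = 12
|QR| = √((6)² + (0)²) = √36 = 6
|RS| = √((5)² + (12)²) = √169 = 13
|ST| = √((7)² + (24)²) = √625 = 25
|TP| = √((-18)² + (-24)²) = √900 = 30
Perimeter = 12 + 6 + 13 + 25 + 30 = 86.

86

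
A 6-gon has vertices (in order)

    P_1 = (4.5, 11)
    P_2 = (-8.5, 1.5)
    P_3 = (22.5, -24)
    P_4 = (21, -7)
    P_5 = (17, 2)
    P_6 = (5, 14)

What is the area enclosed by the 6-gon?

Apply the shoelace formula: 2A = Σ (x_i·y_{i+1} − x_{i+1}·y_i), indices taken mod 6.
Σ = (100.25) + (170.25) + (346.5) + (161) + (228) + (-8) = 998
Area = |Σ|/2 = 499.

499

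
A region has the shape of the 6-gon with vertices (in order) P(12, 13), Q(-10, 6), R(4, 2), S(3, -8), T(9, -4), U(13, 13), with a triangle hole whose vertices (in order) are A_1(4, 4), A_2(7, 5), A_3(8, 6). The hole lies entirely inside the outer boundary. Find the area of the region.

Outer boundary:
Apply the shoelace formula: 2A = Σ (x_i·y_{i+1} − x_{i+1}·y_i), indices taken mod 6.
P→Q: (12)(6) − (-10)(13) = 202
Q→R: (-10)(2) − (4)(6) = -44
R→S: (4)(-8) − (3)(2) = -38
S→T: (3)(-4) − (9)(-8) = 60
T→U: (9)(13) − (13)(-4) = 169
U→P: (13)(13) − (12)(13) = 13
Σ = 362
Area = |Σ|/2 = 181.
Hole:
Apply the shoelace (surveyor's) formula: 2A = Σ (x_i·y_{i+1} − x_{i+1}·y_i), indices taken mod 3.
Σ = (-8) + (2) + (8) = 2
Area = |Σ|/2 = 1.
Net area = 181 − 1 = 180.

180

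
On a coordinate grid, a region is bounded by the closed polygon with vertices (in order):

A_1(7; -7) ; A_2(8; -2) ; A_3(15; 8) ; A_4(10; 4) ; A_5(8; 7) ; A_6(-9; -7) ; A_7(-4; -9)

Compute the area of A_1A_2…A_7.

152.5

Apply the shoelace formula: 2A = Σ (x_i·y_{i+1} − x_{i+1}·y_i), indices taken mod 7.
Cross-terms: 42, 94, -20, 38, 7, 53, 91  ⇒  Σ = 305
Area = |Σ|/2 = 152.5.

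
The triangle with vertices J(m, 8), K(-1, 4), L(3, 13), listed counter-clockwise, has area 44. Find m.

-9

The doubled signed area Σ (x_i y_{i+1} − x_{i+1} y_i) is linear in m.
With m=0 it equals 7; the coefficient of m is -9 (from the two edges through J).
So -9·m + 7 = 2·44 = 88 ⇒ m = -9.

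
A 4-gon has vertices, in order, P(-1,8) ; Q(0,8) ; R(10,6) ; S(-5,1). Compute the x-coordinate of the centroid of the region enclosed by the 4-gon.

358/261

Apply the shoelace (surveyor's) formula. First the cross-terms c_i = x_i·y_{i+1} − x_{i+1}·y_i:
  -8, -80, 40, -39  ⇒  2A = -87, A = -43.5.
Then Σ (x_i + x_{i+1})·c_i = -358, so x̄ = -358 / (6·(-43.5)) = 358/261.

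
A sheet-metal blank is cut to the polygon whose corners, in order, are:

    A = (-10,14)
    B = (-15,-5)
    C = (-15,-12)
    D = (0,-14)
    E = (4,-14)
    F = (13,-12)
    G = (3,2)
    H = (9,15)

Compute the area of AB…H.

Apply the shoelace (surveyor's) formula: 2A = Σ (x_i·y_{i+1} − x_{i+1}·y_i), indices taken mod 8.
Σ = (260) + (105) + (210) + (56) + (134) + (62) + (27) + (276) = 1130
Area = |Σ|/2 = 565.

565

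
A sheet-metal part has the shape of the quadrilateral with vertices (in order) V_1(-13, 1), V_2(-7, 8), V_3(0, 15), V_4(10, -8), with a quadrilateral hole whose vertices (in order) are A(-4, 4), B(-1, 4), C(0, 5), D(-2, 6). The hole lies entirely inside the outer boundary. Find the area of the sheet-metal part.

218.5

Outer boundary:
Apply the surveyor's formula: 2A = Σ (x_i·y_{i+1} − x_{i+1}·y_i), indices taken mod 4.
Σ = (-97) + (-105) + (-150) + (-94) = -446
Area = |Σ|/2 = 223.
Hole:
Σ = (-12) + (-5) + (10) + (16) = 9
Area = |Σ|/2 = 4.5.
Net area = 223 − 4.5 = 218.5.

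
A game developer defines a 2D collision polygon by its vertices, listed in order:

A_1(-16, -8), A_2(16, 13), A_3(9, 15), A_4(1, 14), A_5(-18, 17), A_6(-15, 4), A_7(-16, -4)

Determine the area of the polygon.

397

Apply the shoelace (surveyor's) formula: 2A = Σ (x_i·y_{i+1} − x_{i+1}·y_i), indices taken mod 7.
Σ = (-80) + (123) + (111) + (269) + (183) + (124) + (64) = 794
Area = |Σ|/2 = 397.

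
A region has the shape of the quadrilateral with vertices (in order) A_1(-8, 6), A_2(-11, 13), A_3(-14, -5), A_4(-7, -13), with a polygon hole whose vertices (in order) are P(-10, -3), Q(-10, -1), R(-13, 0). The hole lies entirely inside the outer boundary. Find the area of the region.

Outer boundary:
Apply the shoelace formula: 2A = Σ (x_i·y_{i+1} − x_{i+1}·y_i), indices taken mod 4.
Cross-terms: -38, 237, 147, -146  ⇒  Σ = 200
Area = |Σ|/2 = 100.
Hole:
Σ = (-20) + (-13) + (39) = 6
Area = |Σ|/2 = 3.
Net area = 100 − 3 = 97.

97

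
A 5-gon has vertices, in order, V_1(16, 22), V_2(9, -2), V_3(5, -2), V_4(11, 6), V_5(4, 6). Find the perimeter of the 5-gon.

|V_1V_2| = √((-7)² + (-24)²) = √625 = 25
|V_2V_3| = √((-4)² + (0)²) = √16 = 4
|V_3V_4| = √((6)² + (8)²) = √100 = 10
|V_4V_5| = √((-7)² + (0)²) = √49 = 7
|V_5V_1| = √((12)² + (16)²) = √400 = 20
Perimeter = 25 + 4 + 10 + 7 + 20 = 66.

66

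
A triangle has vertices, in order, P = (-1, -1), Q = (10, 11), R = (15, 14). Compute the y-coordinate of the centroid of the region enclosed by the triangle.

Apply the shoelace formula. First the cross-terms c_i = x_i·y_{i+1} − x_{i+1}·y_i:
  -1, -25, -1  ⇒  2A = -27, A = -13.5.
Then Σ (y_i + y_{i+1})·c_i = -648, so ȳ = -648 / (6·(-13.5)) = 8.

8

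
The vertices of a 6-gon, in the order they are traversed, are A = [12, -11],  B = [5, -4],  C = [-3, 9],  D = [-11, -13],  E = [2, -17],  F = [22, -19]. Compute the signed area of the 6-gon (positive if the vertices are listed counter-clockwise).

356.5

Cross-terms: 7, 33, 138, 213, 336, -14  ⇒  Σ = 713
Signed area = Σ/2 = 356.5 (positive ⇒ counter-clockwise traversal).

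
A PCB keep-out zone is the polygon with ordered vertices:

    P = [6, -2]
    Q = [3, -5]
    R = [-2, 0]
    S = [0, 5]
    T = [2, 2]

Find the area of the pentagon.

Cross-terms: -24, -10, -10, -10, -16  ⇒  Σ = -70
Area = |Σ|/2 = 35.

35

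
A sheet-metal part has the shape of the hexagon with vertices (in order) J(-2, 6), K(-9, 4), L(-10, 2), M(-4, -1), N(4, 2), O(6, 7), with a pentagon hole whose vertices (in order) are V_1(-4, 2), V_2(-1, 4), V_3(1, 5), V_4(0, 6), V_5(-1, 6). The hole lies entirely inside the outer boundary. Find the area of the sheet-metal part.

68.5

Outer boundary:
Apply the shoelace (surveyor's) formula: 2A = Σ (x_i·y_{i+1} − x_{i+1}·y_i), indices taken mod 6.
Cross-terms: 46, 22, 18, -4, 16, 50  ⇒  Σ = 148
Area = |Σ|/2 = 74.
Hole:
Σ = (-14) + (-9) + (6) + (6) + (22) = 11
Area = |Σ|/2 = 5.5.
Net area = 74 − 5.5 = 68.5.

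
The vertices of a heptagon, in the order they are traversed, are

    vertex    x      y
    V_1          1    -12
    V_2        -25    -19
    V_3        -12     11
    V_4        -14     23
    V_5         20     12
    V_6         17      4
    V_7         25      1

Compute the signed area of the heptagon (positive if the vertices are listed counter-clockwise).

V_1→V_2: (1)(-19) − (-25)(-12) = -319
V_2→V_3: (-25)(11) − (-12)(-19) = -503
V_3→V_4: (-12)(23) − (-14)(11) = -122
V_4→V_5: (-14)(12) − (20)(23) = -628
V_5→V_6: (20)(4) − (17)(12) = -124
V_6→V_7: (17)(1) − (25)(4) = -83
V_7→V_1: (25)(-12) − (1)(1) = -301
Σ = -2080
Signed area = Σ/2 = -1040 (negative ⇒ clockwise traversal).

-1040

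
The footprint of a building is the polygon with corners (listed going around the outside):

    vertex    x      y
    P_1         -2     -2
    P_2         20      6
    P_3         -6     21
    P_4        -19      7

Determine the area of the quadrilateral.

Apply the shoelace formula: 2A = Σ (x_i·y_{i+1} − x_{i+1}·y_i), indices taken mod 4.
Cross-terms: 28, 456, 357, 52  ⇒  Σ = 893
Area = |Σ|/2 = 446.5.

446.5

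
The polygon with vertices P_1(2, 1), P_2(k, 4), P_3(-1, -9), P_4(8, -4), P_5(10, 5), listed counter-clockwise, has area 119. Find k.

-7

Write out the shoelace sum; only the two edges meeting at P_2 involve k:
2·Area = [(2·4 − k·1) + (k·(-9) − (-1)·4)] + 156
       = -10·k + 168 = 238
⇒ k = -7.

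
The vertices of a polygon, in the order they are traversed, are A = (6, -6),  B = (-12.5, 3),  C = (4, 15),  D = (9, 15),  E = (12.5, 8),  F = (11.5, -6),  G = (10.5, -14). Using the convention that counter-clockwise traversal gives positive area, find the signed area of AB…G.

-345.5

Apply the surveyor's formula: 2A = Σ (x_i·y_{i+1} − x_{i+1}·y_i), indices taken mod 7.
A→B: (6)(3) − (-12.5)(-6) = -57
B→C: (-12.5)(15) − (4)(3) = -199.5
C→D: (4)(15) − (9)(15) = -75
D→E: (9)(8) − (12.5)(15) = -115.5
E→F: (12.5)(-6) − (11.5)(8) = -167
F→G: (11.5)(-14) − (10.5)(-6) = -98
G→A: (10.5)(-6) − (6)(-14) = 21
Σ = -691
Signed area = Σ/2 = -345.5 (negative ⇒ clockwise traversal).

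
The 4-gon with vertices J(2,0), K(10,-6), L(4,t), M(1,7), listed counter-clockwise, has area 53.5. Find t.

Write out the shoelace sum; only the two edges meeting at L involve t:
2·Area = [(10·t − 4·(-6)) + (4·7 − 1·t)] + -26
       = 9·t + 26 = 107
⇒ t = 9.

9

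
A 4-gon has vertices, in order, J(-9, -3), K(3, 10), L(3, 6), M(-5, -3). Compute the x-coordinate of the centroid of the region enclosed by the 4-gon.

Apply Gauss's area formula. First the cross-terms c_i = x_i·y_{i+1} − x_{i+1}·y_i:
  -81, -12, 21, -12  ⇒  2A = -84, A = -42.
Then Σ (x_i + x_{i+1})·c_i = 540, so x̄ = 540 / (6·(-42)) = -15/7.

-15/7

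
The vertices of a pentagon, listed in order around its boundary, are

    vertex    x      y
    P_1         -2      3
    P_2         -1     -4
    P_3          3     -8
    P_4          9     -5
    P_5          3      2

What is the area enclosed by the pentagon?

Cross-terms: 11, 20, 57, 33, 13  ⇒  Σ = 134
Area = |Σ|/2 = 67.

67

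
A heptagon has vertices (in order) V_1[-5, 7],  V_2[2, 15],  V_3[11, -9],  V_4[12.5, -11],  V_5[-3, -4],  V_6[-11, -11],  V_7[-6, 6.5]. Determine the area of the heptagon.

260.75

Cross-terms: -89, -183, -8.5, -83, -11, -137.5, -9.5  ⇒  Σ = -521.5
Area = |Σ|/2 = 260.75.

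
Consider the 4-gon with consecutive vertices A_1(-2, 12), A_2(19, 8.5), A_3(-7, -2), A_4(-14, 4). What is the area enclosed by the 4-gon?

219.75

A_1→A_2: (-2)(8.5) − (19)(12) = -245
A_2→A_3: (19)(-2) − (-7)(8.5) = 21.5
A_3→A_4: (-7)(4) − (-14)(-2) = -56
A_4→A_1: (-14)(12) − (-2)(4) = -160
Σ = -439.5
Area = |Σ|/2 = 219.75.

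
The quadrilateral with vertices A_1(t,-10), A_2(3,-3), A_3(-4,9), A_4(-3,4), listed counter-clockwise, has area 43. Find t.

Write out the shoelace sum; only the two edges meeting at A_1 involve t:
2·Area = [((-3)·(-10) − t·4) + (t·(-3) − 3·(-10))] + 26
       = -7·t + 86 = 86
⇒ t = 0.

0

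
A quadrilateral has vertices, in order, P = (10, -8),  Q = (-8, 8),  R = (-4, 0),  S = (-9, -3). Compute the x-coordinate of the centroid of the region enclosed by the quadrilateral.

-203/243

Apply the shoelace formula. First the cross-terms c_i = x_i·y_{i+1} − x_{i+1}·y_i:
  16, 32, 12, 102  ⇒  2A = 162, A = 81.
Then Σ (x_i + x_{i+1})·c_i = -406, so x̄ = -406 / (6·81) = -203/243.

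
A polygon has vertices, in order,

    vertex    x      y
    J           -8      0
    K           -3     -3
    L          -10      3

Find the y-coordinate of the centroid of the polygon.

0

Apply Gauss's area formula. First the cross-terms c_i = x_i·y_{i+1} − x_{i+1}·y_i:
  24, -39, 24  ⇒  2A = 9, A = 4.5.
Then Σ (y_i + y_{i+1})·c_i = 0, so ȳ = 0 / (6·4.5) = 0.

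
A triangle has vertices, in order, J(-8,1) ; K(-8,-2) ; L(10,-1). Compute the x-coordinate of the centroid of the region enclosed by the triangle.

-2

Apply the surveyor's formula. First the cross-terms c_i = x_i·y_{i+1} − x_{i+1}·y_i:
  24, 28, 2  ⇒  2A = 54, A = 27.
Then Σ (x_i + x_{i+1})·c_i = -324, so x̄ = -324 / (6·27) = -2.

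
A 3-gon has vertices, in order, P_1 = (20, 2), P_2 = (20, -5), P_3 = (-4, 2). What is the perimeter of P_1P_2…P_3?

56

|P_1P_2| = √((0)² + (-7)²) = √49 = 7
|P_2P_3| = √((-24)² + (7)²) = √625 = 25
|P_3P_1| = √((24)² + (0)²) = √576 = 24
Perimeter = 7 + 25 + 24 = 56.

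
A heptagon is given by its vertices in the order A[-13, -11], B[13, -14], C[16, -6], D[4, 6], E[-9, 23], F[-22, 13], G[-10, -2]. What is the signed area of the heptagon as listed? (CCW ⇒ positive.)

Σ = (325) + (146) + (120) + (146) + (389) + (174) + (84) = 1384
Signed area = Σ/2 = 692 (positive ⇒ counter-clockwise traversal).

692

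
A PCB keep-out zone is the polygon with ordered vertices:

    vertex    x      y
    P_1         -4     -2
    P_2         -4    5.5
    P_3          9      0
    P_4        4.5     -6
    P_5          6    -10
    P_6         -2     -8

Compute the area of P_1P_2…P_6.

119.25

Apply the surveyor's formula: 2A = Σ (x_i·y_{i+1} − x_{i+1}·y_i), indices taken mod 6.
Σ = (-30) + (-49.5) + (-54) + (-9) + (-68) + (-28) = -238.5
Area = |Σ|/2 = 119.25.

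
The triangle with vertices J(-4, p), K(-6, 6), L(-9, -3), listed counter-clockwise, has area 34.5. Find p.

Write out the shoelace sum; only the two edges meeting at J involve p:
2·Area = [((-9)·p − (-4)·(-3)) + ((-4)·6 − (-6)·p)] + 72
       = -3·p + 36 = 69
⇒ p = -11.

-11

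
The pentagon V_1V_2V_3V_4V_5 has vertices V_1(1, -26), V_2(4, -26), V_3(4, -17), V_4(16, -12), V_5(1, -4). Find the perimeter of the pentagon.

64

|V_1V_2| = √((3)² + (0)²) = √9 = 3
|V_2V_3| = √((0)² + (9)²) = √81 = 9
|V_3V_4| = √((12)² + (5)²) = √169 = 13
|V_4V_5| = √((-15)² + (8)²) = √289 = 17
|V_5V_1| = √((0)² + (-22)²) = √484 = 22
Perimeter = 3 + 9 + 13 + 17 + 22 = 64.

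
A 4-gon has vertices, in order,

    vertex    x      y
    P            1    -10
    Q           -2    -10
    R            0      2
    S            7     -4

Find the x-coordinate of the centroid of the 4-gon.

Apply the shoelace (surveyor's) formula. First the cross-terms c_i = x_i·y_{i+1} − x_{i+1}·y_i:
  -30, -4, -14, -66  ⇒  2A = -114, A = -57.
Then Σ (x_i + x_{i+1})·c_i = -588, so x̄ = -588 / (6·(-57)) = 98/57.

98/57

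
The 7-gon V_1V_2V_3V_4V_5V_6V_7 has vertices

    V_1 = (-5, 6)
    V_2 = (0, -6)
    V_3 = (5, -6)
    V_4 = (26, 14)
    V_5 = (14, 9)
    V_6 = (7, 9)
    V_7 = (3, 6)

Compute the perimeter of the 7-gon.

|V_1V_2| = √((5)² + (-12)²) = √169 = 13
|V_2V_3| = √((5)² + (0)²) = √25 = 5
|V_3V_4| = √((21)² + (20)²) = √841 = 29
|V_4V_5| = √((-12)² + (-5)²) = √169 = 13
|V_5V_6| = √((-7)² + (0)²) = √49 = 7
|V_6V_7| = √((-4)² + (-3)²) = √25 = 5
|V_7V_1| = √((-8)² + (0)²) = √64 = 8
Perimeter = 13 + 5 + 29 + 13 + 7 + 5 + 8 = 80.

80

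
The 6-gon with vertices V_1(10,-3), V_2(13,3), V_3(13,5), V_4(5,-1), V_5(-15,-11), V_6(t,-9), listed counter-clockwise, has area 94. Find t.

-3

Write out the shoelace sum; only the two edges meeting at V_6 involve t:
2·Area = [((-15)·(-9) − t·(-11)) + (t·(-3) − 10·(-9))] + -13
       = 8·t + 212 = 188
⇒ t = -3.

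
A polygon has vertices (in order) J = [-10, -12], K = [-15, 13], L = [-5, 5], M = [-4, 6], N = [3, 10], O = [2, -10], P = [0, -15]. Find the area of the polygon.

309

Apply the shoelace formula: 2A = Σ (x_i·y_{i+1} − x_{i+1}·y_i), indices taken mod 7.
Σ = (-310) + (-10) + (-10) + (-58) + (-50) + (-30) + (-150) = -618
Area = |Σ|/2 = 309.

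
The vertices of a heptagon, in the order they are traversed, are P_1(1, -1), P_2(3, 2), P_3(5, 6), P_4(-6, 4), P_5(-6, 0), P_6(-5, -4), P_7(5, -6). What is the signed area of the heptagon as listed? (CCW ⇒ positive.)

Apply the surveyor's formula: 2A = Σ (x_i·y_{i+1} − x_{i+1}·y_i), indices taken mod 7.
P_1→P_2: (1)(2) − (3)(-1) = 5
P_2→P_3: (3)(6) − (5)(2) = 8
P_3→P_4: (5)(4) − (-6)(6) = 56
P_4→P_5: (-6)(0) − (-6)(4) = 24
P_5→P_6: (-6)(-4) − (-5)(0) = 24
P_6→P_7: (-5)(-6) − (5)(-4) = 50
P_7→P_1: (5)(-1) − (1)(-6) = 1
Σ = 168
Signed area = Σ/2 = 84 (positive ⇒ counter-clockwise traversal).

84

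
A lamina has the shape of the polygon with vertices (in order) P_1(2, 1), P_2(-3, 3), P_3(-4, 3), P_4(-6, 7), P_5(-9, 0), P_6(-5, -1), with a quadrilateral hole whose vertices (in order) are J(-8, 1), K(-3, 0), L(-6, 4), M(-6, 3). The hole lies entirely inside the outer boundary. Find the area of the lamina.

Outer boundary:
Apply the shoelace formula: 2A = Σ (x_i·y_{i+1} − x_{i+1}·y_i), indices taken mod 6.
Cross-terms: 9, 3, -10, 63, 9, -3  ⇒  Σ = 71
Area = |Σ|/2 = 35.5.
Hole:
Apply the surveyor's formula: 2A = Σ (x_i·y_{i+1} − x_{i+1}·y_i), indices taken mod 4.
Cross-terms: 3, -12, 6, 18  ⇒  Σ = 15
Area = |Σ|/2 = 7.5.
Net area = 35.5 − 7.5 = 28.

28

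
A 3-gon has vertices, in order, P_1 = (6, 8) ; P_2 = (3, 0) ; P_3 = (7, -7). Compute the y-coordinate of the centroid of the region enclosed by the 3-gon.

Apply Gauss's area formula. First the cross-terms c_i = x_i·y_{i+1} − x_{i+1}·y_i:
  -24, -21, 98  ⇒  2A = 53, A = 26.5.
Then Σ (y_i + y_{i+1})·c_i = 53, so ȳ = 53 / (6·26.5) = 1/3.

1/3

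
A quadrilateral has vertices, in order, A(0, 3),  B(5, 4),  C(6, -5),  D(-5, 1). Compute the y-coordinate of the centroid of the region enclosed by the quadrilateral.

Apply the shoelace (surveyor's) formula. First the cross-terms c_i = x_i·y_{i+1} − x_{i+1}·y_i:
  -15, -49, -19, -15  ⇒  2A = -98, A = -49.
Then Σ (y_i + y_{i+1})·c_i = -40, so ȳ = -40 / (6·(-49)) = 20/147.

20/147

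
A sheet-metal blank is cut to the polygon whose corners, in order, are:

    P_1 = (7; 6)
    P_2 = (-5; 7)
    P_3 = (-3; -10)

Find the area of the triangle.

Apply the shoelace (surveyor's) formula: 2A = Σ (x_i·y_{i+1} − x_{i+1}·y_i), indices taken mod 3.
P_1→P_2: (7)(7) − (-5)(6) = 79
P_2→P_3: (-5)(-10) − (-3)(7) = 71
P_3→P_1: (-3)(6) − (7)(-10) = 52
Σ = 202
Area = |Σ|/2 = 101.

101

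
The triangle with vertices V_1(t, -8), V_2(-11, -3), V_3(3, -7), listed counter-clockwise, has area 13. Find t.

13

Write out the shoelace sum; only the two edges meeting at V_1 involve t:
2·Area = [(3·(-8) − t·(-7)) + (t·(-3) − (-11)·(-8))] + 86
       = 4·t + -26 = 26
⇒ t = 13.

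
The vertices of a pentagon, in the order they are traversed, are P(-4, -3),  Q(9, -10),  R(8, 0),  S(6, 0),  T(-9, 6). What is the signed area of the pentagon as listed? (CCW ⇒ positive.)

Apply the shoelace (surveyor's) formula: 2A = Σ (x_i·y_{i+1} − x_{i+1}·y_i), indices taken mod 5.
Σ = (67) + (80) + (0) + (36) + (51) = 234
Signed area = Σ/2 = 117 (positive ⇒ counter-clockwise traversal).

117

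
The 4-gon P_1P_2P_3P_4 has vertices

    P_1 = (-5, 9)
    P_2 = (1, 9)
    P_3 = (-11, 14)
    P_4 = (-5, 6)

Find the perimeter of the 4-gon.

32

|P_1P_2| = √((6)² + (0)²) = √36 = 6
|P_2P_3| = √((-12)² + (5)²) = √169 = 13
|P_3P_4| = √((6)² + (-8)²) = √100 = 10
|P_4P_1| = √((0)² + (3)²) = √9 = 3
Perimeter = 6 + 13 + 10 + 3 = 32.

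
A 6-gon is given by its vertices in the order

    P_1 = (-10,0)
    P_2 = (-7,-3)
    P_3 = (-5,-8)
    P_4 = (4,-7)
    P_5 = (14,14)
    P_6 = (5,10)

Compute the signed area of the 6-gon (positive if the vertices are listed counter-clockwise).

Σ = (30) + (41) + (67) + (154) + (70) + (100) = 462
Signed area = Σ/2 = 231 (positive ⇒ counter-clockwise traversal).

231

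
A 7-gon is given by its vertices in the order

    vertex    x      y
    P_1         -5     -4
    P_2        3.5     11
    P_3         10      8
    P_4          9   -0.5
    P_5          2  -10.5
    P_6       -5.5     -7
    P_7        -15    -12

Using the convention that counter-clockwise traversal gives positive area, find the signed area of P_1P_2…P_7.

Cross-terms: -41, -82, -77, -93.5, -71.75, -39, 0  ⇒  Σ = -404.25
Signed area = Σ/2 = -202.125 (negative ⇒ clockwise traversal).

-202.125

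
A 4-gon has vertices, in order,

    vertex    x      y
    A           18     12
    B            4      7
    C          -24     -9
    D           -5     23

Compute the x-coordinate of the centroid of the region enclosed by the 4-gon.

Apply the shoelace formula. First the cross-terms c_i = x_i·y_{i+1} − x_{i+1}·y_i:
  78, 132, -597, -474  ⇒  2A = -861, A = -430.5.
Then Σ (x_i + x_{i+1})·c_i = 10227, so x̄ = 10227 / (6·(-430.5)) = -487/123.

-487/123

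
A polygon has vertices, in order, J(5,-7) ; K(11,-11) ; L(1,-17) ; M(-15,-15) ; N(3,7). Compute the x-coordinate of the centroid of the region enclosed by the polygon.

Apply the surveyor's formula. First the cross-terms c_i = x_i·y_{i+1} − x_{i+1}·y_i:
  22, -176, -270, -60, -56  ⇒  2A = -540, A = -270.
Then Σ (x_i + x_{i+1})·c_i = 2292, so x̄ = 2292 / (6·(-270)) = -191/135.

-191/135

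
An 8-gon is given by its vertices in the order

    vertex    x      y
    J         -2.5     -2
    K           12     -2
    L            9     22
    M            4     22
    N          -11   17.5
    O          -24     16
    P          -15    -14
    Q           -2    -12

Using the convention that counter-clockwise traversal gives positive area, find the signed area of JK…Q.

839.5

Apply Gauss's area formula: 2A = Σ (x_i·y_{i+1} − x_{i+1}·y_i), indices taken mod 8.
Σ = (29) + (282) + (110) + (312) + (244) + (576) + (152) + (-26) = 1679
Signed area = Σ/2 = 839.5 (positive ⇒ counter-clockwise traversal).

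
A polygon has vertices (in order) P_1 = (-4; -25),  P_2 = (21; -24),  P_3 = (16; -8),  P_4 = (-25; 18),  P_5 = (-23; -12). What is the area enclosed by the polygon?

Σ = (621) + (216) + (88) + (714) + (527) = 2166
Area = |Σ|/2 = 1083.

1083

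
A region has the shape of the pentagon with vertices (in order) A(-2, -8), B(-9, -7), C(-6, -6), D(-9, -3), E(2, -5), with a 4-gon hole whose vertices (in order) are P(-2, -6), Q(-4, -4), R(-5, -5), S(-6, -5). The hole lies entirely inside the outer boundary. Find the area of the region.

Outer boundary:
A→B: (-2)(-7) − (-9)(-8) = -58
B→C: (-9)(-6) − (-6)(-7) = 12
C→D: (-6)(-3) − (-9)(-6) = -36
D→E: (-9)(-5) − (2)(-3) = 51
E→A: (2)(-8) − (-2)(-5) = -26
Σ = -57
Area = |Σ|/2 = 28.5.
Hole:
Σ = (-16) + (0) + (-5) + (26) = 5
Area = |Σ|/2 = 2.5.
Net area = 28.5 − 2.5 = 26.

26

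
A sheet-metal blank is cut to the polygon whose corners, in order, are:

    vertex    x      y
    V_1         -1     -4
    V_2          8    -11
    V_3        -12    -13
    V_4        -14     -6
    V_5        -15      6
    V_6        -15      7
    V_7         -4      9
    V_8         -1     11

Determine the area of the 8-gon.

Cross-terms: 43, -236, -110, -174, -15, -107, -35, 15  ⇒  Σ = -619
Area = |Σ|/2 = 309.5.

309.5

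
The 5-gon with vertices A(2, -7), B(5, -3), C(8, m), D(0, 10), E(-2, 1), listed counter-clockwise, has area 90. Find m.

The doubled signed area Σ (x_i y_{i+1} − x_{i+1} y_i) is linear in m.
With m=0 it equals 165; the coefficient of m is 5 (from the two edges through C).
So 5·m + 165 = 2·90 = 180 ⇒ m = 3.

3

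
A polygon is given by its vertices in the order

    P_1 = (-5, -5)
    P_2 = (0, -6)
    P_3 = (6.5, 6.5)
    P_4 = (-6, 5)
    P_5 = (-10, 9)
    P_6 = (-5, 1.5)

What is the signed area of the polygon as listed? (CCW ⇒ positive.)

P_1→P_2: (-5)(-6) − (0)(-5) = 30
P_2→P_3: (0)(6.5) − (6.5)(-6) = 39
P_3→P_4: (6.5)(5) − (-6)(6.5) = 71.5
P_4→P_5: (-6)(9) − (-10)(5) = -4
P_5→P_6: (-10)(1.5) − (-5)(9) = 30
P_6→P_1: (-5)(-5) − (-5)(1.5) = 32.5
Σ = 199
Signed area = Σ/2 = 99.5 (positive ⇒ counter-clockwise traversal).

99.5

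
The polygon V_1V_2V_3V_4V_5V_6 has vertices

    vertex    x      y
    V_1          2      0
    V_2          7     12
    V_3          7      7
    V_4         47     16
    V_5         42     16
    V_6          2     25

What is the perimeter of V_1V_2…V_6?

130

|V_1V_2| = √((5)² + (12)²) = √169 = 13
|V_2V_3| = √((0)² + (-5)²) = √25 = 5
|V_3V_4| = √((40)² + (9)²) = √1681 = 41
|V_4V_5| = √((-5)² + (0)²) = √25 = 5
|V_5V_6| = √((-40)² + (9)²) = √1681 = 41
|V_6V_1| = √((0)² + (-25)²) = √625 = 25
Perimeter = 13 + 5 + 41 + 5 + 41 + 25 = 130.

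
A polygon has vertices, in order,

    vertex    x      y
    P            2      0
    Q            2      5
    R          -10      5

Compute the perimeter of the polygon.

30

|PQ| = √((0)² + (5)²) = √25 = 5
|QR| = √((-12)² + (0)²) = √144 = 12
|RP| = √((12)² + (-5)²) = √169 = 13
Perimeter = 5 + 12 + 13 = 30.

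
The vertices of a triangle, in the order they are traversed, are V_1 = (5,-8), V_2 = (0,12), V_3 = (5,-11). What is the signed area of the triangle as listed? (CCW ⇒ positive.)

Apply the shoelace (surveyor's) formula: 2A = Σ (x_i·y_{i+1} − x_{i+1}·y_i), indices taken mod 3.
Cross-terms: 60, -60, 15  ⇒  Σ = 15
Signed area = Σ/2 = 7.5 (positive ⇒ counter-clockwise traversal).

7.5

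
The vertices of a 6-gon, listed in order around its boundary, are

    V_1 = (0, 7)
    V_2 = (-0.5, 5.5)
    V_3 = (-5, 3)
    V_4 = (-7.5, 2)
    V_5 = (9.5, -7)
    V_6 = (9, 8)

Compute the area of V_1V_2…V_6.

138.75

Σ = (3.5) + (26) + (12.5) + (33.5) + (139) + (63) = 277.5
Area = |Σ|/2 = 138.75.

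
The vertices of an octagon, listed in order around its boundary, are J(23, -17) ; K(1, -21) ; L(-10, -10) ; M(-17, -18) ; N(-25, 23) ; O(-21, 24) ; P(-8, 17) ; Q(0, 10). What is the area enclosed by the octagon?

1054.5

Cross-terms: -466, -220, 10, -841, -117, -165, -80, -230  ⇒  Σ = -2109
Area = |Σ|/2 = 1054.5.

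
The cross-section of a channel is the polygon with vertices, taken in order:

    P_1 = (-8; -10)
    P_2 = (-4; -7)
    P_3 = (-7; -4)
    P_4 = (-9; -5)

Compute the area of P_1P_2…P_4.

Apply the shoelace formula: 2A = Σ (x_i·y_{i+1} − x_{i+1}·y_i), indices taken mod 4.
Σ = (16) + (-33) + (-1) + (50) = 32
Area = |Σ|/2 = 16.

16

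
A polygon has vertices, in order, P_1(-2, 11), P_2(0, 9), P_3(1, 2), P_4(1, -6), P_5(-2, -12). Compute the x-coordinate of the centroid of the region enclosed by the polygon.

-73/105

Apply the surveyor's formula. First the cross-terms c_i = x_i·y_{i+1} − x_{i+1}·y_i:
  -18, -9, -8, -24, -46  ⇒  2A = -105, A = -52.5.
Then Σ (x_i + x_{i+1})·c_i = 219, so x̄ = 219 / (6·(-52.5)) = -73/105.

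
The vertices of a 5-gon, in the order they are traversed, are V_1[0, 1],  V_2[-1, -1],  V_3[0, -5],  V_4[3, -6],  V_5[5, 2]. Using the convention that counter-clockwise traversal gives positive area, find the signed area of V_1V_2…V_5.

Apply the shoelace formula: 2A = Σ (x_i·y_{i+1} − x_{i+1}·y_i), indices taken mod 5.
V_1→V_2: (0)(-1) − (-1)(1) = 1
V_2→V_3: (-1)(-5) − (0)(-1) = 5
V_3→V_4: (0)(-6) − (3)(-5) = 15
V_4→V_5: (3)(2) − (5)(-6) = 36
V_5→V_1: (5)(1) − (0)(2) = 5
Σ = 62
Signed area = Σ/2 = 31 (positive ⇒ counter-clockwise traversal).

31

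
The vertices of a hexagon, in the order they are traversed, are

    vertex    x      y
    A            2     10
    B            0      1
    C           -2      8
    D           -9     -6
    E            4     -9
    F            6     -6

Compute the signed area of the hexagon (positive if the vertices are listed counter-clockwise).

Apply the shoelace formula: 2A = Σ (x_i·y_{i+1} − x_{i+1}·y_i), indices taken mod 6.
Cross-terms: 2, 2, 84, 105, 30, 72  ⇒  Σ = 295
Signed area = Σ/2 = 147.5 (positive ⇒ counter-clockwise traversal).

147.5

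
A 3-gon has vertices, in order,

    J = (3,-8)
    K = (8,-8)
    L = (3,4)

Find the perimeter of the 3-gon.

30

|JK| = √((5)² + (0)²) = √25 = 5
|KL| = √((-5)² + (12)²) = √169 = 13
|LJ| = √((0)² + (-12)²) = √144 = 12
Perimeter = 5 + 13 + 12 = 30.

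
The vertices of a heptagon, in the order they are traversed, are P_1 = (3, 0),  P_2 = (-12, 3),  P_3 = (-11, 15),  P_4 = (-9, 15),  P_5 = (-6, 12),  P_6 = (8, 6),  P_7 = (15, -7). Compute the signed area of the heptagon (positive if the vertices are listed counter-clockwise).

Apply the shoelace formula: 2A = Σ (x_i·y_{i+1} − x_{i+1}·y_i), indices taken mod 7.
Cross-terms: 9, -147, -30, -18, -132, -146, 21  ⇒  Σ = -443
Signed area = Σ/2 = -221.5 (negative ⇒ clockwise traversal).

-221.5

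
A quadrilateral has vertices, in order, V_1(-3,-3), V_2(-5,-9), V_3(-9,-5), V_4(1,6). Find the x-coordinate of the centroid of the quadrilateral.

Apply the surveyor's formula. First the cross-terms c_i = x_i·y_{i+1} − x_{i+1}·y_i:
  12, -56, -49, 15  ⇒  2A = -78, A = -39.
Then Σ (x_i + x_{i+1})·c_i = 1050, so x̄ = 1050 / (6·(-39)) = -175/39.

-175/39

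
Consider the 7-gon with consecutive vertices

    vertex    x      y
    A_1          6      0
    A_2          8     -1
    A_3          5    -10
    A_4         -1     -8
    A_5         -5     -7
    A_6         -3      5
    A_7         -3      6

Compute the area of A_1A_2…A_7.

Apply the shoelace (surveyor's) formula: 2A = Σ (x_i·y_{i+1} − x_{i+1}·y_i), indices taken mod 7.
Cross-terms: -6, -75, -50, -33, -46, -3, -36  ⇒  Σ = -249
Area = |Σ|/2 = 124.5.

124.5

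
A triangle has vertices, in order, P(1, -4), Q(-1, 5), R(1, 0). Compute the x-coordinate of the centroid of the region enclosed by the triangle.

Apply the surveyor's formula. First the cross-terms c_i = x_i·y_{i+1} − x_{i+1}·y_i:
  1, -5, -4  ⇒  2A = -8, A = -4.
Then Σ (x_i + x_{i+1})·c_i = -8, so x̄ = -8 / (6·(-4)) = 1/3.

1/3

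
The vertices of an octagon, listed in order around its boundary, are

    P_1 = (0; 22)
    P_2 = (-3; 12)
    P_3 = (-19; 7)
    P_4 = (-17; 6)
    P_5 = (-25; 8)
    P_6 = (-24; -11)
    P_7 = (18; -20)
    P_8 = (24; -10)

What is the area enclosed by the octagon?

Apply the shoelace formula: 2A = Σ (x_i·y_{i+1} − x_{i+1}·y_i), indices taken mod 8.
P_1→P_2: (0)(12) − (-3)(22) = 66
P_2→P_3: (-3)(7) − (-19)(12) = 207
P_3→P_4: (-19)(6) − (-17)(7) = 5
P_4→P_5: (-17)(8) − (-25)(6) = 14
P_5→P_6: (-25)(-11) − (-24)(8) = 467
P_6→P_7: (-24)(-20) − (18)(-11) = 678
P_7→P_8: (18)(-10) − (24)(-20) = 300
P_8→P_1: (24)(22) − (0)(-10) = 528
Σ = 2265
Area = |Σ|/2 = 1132.5.

1132.5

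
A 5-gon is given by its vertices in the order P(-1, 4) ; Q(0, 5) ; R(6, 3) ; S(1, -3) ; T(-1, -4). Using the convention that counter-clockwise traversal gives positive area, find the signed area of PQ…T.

-35.5

Apply Gauss's area formula: 2A = Σ (x_i·y_{i+1} − x_{i+1}·y_i), indices taken mod 5.
Cross-terms: -5, -30, -21, -7, -8  ⇒  Σ = -71
Signed area = Σ/2 = -35.5 (negative ⇒ clockwise traversal).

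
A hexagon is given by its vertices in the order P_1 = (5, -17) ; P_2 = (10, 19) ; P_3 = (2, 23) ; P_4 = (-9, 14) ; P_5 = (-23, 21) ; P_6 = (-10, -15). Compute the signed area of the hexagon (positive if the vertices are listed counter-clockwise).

812.5

Apply the shoelace (surveyor's) formula: 2A = Σ (x_i·y_{i+1} − x_{i+1}·y_i), indices taken mod 6.
Cross-terms: 265, 192, 235, 133, 555, 245  ⇒  Σ = 1625
Signed area = Σ/2 = 812.5 (positive ⇒ counter-clockwise traversal).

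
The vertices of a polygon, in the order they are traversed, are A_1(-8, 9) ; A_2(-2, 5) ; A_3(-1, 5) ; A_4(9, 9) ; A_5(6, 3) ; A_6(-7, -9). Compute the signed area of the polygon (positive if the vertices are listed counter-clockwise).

-138

Apply the surveyor's formula: 2A = Σ (x_i·y_{i+1} − x_{i+1}·y_i), indices taken mod 6.
Σ = (-22) + (-5) + (-54) + (-27) + (-33) + (-135) = -276
Signed area = Σ/2 = -138 (negative ⇒ clockwise traversal).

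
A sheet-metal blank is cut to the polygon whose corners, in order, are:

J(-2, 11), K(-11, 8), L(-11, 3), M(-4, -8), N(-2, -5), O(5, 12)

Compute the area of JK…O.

172

Apply the shoelace formula: 2A = Σ (x_i·y_{i+1} − x_{i+1}·y_i), indices taken mod 6.
J→K: (-2)(8) − (-11)(11) = 105
K→L: (-11)(3) − (-11)(8) = 55
L→M: (-11)(-8) − (-4)(3) = 100
M→N: (-4)(-5) − (-2)(-8) = 4
N→O: (-2)(12) − (5)(-5) = 1
O→J: (5)(11) − (-2)(12) = 79
Σ = 344
Area = |Σ|/2 = 172.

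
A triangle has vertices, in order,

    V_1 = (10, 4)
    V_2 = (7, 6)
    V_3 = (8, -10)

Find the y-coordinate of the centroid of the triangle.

Apply the surveyor's formula. First the cross-terms c_i = x_i·y_{i+1} − x_{i+1}·y_i:
  32, -118, 132  ⇒  2A = 46, A = 23.
Then Σ (y_i + y_{i+1})·c_i = 0, so ȳ = 0 / (6·23) = 0.

0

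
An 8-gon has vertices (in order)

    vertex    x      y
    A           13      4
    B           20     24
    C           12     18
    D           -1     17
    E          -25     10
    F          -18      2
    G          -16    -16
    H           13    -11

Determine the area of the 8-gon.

985

Apply the shoelace formula: 2A = Σ (x_i·y_{i+1} − x_{i+1}·y_i), indices taken mod 8.
Σ = (232) + (72) + (222) + (415) + (130) + (320) + (384) + (195) = 1970
Area = |Σ|/2 = 985.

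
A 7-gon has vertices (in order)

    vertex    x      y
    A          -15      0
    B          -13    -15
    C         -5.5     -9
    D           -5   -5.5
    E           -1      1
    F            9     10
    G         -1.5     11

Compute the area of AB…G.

Apply the shoelace formula: 2A = Σ (x_i·y_{i+1} − x_{i+1}·y_i), indices taken mod 7.
Σ = (225) + (34.5) + (-14.75) + (-10.5) + (-19) + (114) + (165) = 494.25
Area = |Σ|/2 = 247.125.

247.125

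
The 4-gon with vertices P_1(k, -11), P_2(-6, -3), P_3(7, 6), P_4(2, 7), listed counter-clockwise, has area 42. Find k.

The doubled signed area Σ (x_i y_{i+1} − x_{i+1} y_i) is linear in k.
With k=0 it equals -66; the coefficient of k is -10 (from the two edges through P_1).
So -10·k + -66 = 2·42 = 84 ⇒ k = -15.

-15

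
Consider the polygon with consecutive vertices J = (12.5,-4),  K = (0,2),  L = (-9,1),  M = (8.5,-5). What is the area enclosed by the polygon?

54

Apply the shoelace formula: 2A = Σ (x_i·y_{i+1} − x_{i+1}·y_i), indices taken mod 4.
Σ = (25) + (18) + (36.5) + (28.5) = 108
Area = |Σ|/2 = 54.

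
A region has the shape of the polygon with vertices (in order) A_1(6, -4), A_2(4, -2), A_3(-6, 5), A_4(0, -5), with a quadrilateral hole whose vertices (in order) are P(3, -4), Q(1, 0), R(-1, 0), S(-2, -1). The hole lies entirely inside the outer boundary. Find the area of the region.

28

Outer boundary:
Apply the shoelace (surveyor's) formula: 2A = Σ (x_i·y_{i+1} − x_{i+1}·y_i), indices taken mod 4.
A_1→A_2: (6)(-2) − (4)(-4) = 4
A_2→A_3: (4)(5) − (-6)(-2) = 8
A_3→A_4: (-6)(-5) − (0)(5) = 30
A_4→A_1: (0)(-4) − (6)(-5) = 30
Σ = 72
Area = |Σ|/2 = 36.
Hole:
Apply Gauss's area formula: 2A = Σ (x_i·y_{i+1} − x_{i+1}·y_i), indices taken mod 4.
P→Q: (3)(0) − (1)(-4) = 4
Q→R: (1)(0) − (-1)(0) = 0
R→S: (-1)(-1) − (-2)(0) = 1
S→P: (-2)(-4) − (3)(-1) = 11
Σ = 16
Area = |Σ|/2 = 8.
Net area = 36 − 8 = 28.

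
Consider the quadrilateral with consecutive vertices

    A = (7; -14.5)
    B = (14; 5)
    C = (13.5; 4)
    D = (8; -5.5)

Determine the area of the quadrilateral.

21.375

Apply the shoelace (surveyor's) formula: 2A = Σ (x_i·y_{i+1} − x_{i+1}·y_i), indices taken mod 4.
A→B: (7)(5) − (14)(-14.5) = 238
B→C: (14)(4) − (13.5)(5) = -11.5
C→D: (13.5)(-5.5) − (8)(4) = -106.25
D→A: (8)(-14.5) − (7)(-5.5) = -77.5
Σ = 42.75
Area = |Σ|/2 = 21.375.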